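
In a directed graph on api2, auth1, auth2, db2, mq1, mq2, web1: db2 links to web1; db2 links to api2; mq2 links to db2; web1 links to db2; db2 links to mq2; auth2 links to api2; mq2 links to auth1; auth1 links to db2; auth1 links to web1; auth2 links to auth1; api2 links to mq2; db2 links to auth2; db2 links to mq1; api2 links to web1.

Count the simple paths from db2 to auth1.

4

db2→api2→mq2→auth1
db2→auth2→api2→mq2→auth1
db2→auth2→auth1
db2→mq2→auth1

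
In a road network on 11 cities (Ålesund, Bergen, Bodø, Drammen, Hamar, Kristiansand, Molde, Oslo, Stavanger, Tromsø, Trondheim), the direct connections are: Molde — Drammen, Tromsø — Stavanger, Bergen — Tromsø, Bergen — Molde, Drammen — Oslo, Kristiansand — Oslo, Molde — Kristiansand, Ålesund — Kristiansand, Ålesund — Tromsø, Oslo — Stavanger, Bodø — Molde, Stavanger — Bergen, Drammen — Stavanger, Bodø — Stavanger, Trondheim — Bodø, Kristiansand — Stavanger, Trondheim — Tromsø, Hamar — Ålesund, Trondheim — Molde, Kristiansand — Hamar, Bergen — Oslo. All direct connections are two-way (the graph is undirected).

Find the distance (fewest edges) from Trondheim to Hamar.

3

Distance 0: Trondheim.
Distance 1: Bodø, Molde, Tromsø.
Distance 2: Ålesund, Bergen, Drammen, Kristiansand, Stavanger.
Distance 3: Hamar, Oslo — contains Hamar.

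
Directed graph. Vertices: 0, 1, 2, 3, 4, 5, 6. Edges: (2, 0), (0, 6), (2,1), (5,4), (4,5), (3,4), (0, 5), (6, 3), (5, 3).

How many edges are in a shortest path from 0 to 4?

2

Distance 0: 0.
Distance 1: 5, 6.
Distance 2: 3, 4 — contains 4.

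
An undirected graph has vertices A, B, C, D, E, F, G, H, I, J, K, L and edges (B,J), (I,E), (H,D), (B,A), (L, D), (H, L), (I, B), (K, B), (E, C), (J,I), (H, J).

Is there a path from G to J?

G has no edges, so nothing is reachable from it.

No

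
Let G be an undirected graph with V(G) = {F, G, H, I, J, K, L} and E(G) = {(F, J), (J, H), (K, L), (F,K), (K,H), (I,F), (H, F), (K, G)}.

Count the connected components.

From F: component {F, G, H, I, J, K, L}.
That's 1 component.

1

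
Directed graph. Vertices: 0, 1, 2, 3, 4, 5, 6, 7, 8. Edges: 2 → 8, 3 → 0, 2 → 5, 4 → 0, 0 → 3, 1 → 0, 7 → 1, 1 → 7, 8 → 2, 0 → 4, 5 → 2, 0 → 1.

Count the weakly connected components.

From 0: component {0, 1, 3, 4, 7}.
From 2: component {2, 5, 8}.
From 6: component {6}.
That's 3 components.

3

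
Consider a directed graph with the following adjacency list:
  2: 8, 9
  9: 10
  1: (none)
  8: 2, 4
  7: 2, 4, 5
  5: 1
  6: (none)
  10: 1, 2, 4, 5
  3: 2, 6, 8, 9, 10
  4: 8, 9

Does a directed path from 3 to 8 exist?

Explore from 3.
Distance 1: reach 2, 6, 8, 9, 10.
Found 8.

Yes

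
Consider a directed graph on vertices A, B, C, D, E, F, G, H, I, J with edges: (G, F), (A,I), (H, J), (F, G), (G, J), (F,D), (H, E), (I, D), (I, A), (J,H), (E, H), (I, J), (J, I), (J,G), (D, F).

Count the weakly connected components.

3

From A: component {A, D, E, F, G, H, I, J}.
From B: component {B}.
From C: component {C}.
That's 3 components.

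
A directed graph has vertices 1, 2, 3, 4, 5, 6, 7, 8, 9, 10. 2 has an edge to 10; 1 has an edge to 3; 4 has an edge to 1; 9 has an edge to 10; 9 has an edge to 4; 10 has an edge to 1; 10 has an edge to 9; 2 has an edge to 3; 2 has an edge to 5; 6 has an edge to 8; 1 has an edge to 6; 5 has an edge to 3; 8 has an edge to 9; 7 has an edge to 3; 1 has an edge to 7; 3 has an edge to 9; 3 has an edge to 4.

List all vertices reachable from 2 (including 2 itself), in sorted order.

1, 2, 3, 4, 5, 6, 7, 8, 9, 10

Start at 2.
Its neighbours: 3, 5, 10.
Then their neighbours: 1, 4, 9.
Then next layer: 6, 7.
Then next layer: 8.
Every vertex is now reached.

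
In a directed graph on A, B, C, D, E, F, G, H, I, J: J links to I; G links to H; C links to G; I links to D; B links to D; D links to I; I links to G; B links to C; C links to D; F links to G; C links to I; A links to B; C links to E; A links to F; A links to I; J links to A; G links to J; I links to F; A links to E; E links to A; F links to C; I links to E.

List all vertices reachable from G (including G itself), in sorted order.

Start at G.
Its neighbours: H, J.
Then their neighbours: A, I.
Then next layer: B, D, E, F.
Then next layer: C.
Every vertex is now reached.

A, B, C, D, E, F, G, H, I, J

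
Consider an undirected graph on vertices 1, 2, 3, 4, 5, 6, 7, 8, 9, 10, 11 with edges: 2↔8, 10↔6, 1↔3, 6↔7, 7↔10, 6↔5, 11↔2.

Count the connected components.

From 1: component {1, 3}.
From 2: component {2, 8, 11}.
From 4: component {4}.
From 5: component {5, 6, 7, 10}.
From 9: component {9}.
That's 5 components.

5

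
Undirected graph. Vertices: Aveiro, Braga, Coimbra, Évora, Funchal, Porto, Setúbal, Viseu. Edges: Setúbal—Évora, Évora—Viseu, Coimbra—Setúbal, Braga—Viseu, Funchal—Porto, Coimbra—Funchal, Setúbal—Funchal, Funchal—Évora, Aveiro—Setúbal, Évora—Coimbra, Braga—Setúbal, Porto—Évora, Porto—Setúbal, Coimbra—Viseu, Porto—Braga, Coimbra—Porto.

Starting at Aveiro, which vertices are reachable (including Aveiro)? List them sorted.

Aveiro, Braga, Coimbra, Évora, Funchal, Porto, Setúbal, Viseu

Start at Aveiro.
Its neighbours: Setúbal.
Then their neighbours: Braga, Coimbra, Évora, Funchal, Porto.
Then next layer: Viseu.
Every vertex is now reached.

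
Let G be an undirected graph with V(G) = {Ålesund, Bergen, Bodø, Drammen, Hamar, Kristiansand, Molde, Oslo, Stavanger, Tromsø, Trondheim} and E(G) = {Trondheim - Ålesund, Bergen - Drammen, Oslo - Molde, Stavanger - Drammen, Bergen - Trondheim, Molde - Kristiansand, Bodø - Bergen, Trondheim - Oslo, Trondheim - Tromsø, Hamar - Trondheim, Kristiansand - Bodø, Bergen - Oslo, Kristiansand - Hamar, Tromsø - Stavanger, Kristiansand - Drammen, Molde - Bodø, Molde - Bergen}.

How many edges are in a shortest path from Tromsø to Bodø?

Distance 0: Tromsø.
Distance 1: Stavanger, Trondheim.
Distance 2: Ålesund, Bergen, Drammen, Hamar, Oslo.
Distance 3: Bodø, Kristiansand, Molde — contains Bodø.

3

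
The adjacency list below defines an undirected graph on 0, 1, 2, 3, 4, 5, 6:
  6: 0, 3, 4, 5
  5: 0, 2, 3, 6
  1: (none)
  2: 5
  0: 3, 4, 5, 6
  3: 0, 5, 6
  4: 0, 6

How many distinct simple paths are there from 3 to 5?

3–0–4–6–5
3–0–5
3–0–6–5
3–5
3–6–0–5
3–6–4–0–5
3–6–5

7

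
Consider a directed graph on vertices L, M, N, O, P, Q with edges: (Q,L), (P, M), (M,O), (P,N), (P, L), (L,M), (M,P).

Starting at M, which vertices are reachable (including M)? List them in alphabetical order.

Start at M.
Its neighbours: O, P.
Then their neighbours: L, N.
Nothing further is reachable.

L, M, N, O, P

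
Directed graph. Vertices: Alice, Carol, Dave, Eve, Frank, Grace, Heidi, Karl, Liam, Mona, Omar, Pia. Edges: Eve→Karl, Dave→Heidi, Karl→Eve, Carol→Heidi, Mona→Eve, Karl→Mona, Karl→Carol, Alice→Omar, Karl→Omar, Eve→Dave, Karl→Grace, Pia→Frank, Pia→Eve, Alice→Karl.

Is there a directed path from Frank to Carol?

Frank has no outgoing edges, so nothing is reachable from it.

No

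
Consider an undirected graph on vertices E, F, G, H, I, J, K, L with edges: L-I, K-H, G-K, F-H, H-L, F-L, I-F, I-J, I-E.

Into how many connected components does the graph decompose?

From E: component {E, F, G, H, I, J, K, L}.
That's 1 component.

1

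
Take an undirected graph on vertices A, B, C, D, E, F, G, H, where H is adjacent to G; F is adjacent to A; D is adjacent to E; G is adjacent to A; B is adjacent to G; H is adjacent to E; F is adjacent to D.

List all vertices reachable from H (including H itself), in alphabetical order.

Start at H.
Its neighbours: E, G.
Then their neighbours: A, B, D.
Then next layer: F.
Nothing further is reachable.

A, B, D, E, F, G, H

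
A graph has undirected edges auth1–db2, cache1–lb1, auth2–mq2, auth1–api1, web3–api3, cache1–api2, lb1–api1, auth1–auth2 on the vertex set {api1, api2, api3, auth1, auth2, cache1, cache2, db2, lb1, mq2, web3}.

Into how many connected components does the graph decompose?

From api1: component {api1, api2, auth1, auth2, cache1, db2, lb1, mq2}.
From api3: component {api3, web3}.
From cache2: component {cache2}.
That's 3 components.

3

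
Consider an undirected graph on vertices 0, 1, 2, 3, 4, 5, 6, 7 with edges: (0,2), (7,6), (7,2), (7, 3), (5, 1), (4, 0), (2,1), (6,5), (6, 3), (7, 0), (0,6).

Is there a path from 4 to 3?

Explore from 4.
Distance 1: reach 0.
Distance 2: reach 2, 6, 7.
Distance 3: reach 1, 3, 5.
Found 3.

Yes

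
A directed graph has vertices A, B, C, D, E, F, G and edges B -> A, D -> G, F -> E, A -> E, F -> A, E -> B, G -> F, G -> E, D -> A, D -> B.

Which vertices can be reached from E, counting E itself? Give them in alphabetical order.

Start at E.
Its neighbours: B.
Then their neighbours: A.
Nothing further is reachable.

A, B, E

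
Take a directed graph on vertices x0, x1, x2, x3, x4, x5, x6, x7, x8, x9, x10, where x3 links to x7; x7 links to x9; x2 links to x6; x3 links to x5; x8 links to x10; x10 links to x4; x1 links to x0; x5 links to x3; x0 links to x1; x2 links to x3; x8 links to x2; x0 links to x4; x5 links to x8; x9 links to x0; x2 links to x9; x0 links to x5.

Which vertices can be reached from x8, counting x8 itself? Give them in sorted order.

x0, x1, x2, x3, x4, x5, x6, x7, x8, x9, x10

Start at x8.
Its neighbours: x2, x10.
Then their neighbours: x3, x4, x6, x9.
Then next layer: x0, x5, x7.
Then next layer: x1.
Every vertex is now reached.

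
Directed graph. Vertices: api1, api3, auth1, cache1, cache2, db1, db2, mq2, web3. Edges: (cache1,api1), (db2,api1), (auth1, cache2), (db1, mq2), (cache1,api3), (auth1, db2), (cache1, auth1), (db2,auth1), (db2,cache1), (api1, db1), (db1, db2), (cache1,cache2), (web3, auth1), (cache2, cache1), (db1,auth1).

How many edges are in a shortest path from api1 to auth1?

2

Distance 0: api1.
Distance 1: db1.
Distance 2: auth1, db2, mq2 — contains auth1.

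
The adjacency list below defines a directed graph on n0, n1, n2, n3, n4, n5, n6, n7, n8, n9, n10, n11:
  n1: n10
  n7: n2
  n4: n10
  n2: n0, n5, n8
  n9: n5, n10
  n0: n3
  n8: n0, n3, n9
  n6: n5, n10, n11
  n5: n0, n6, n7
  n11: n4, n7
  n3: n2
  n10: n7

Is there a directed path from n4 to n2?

Explore from n4.
Distance 1: reach n10.
Distance 2: reach n7.
Distance 3: reach n2.
Found n2.

Yes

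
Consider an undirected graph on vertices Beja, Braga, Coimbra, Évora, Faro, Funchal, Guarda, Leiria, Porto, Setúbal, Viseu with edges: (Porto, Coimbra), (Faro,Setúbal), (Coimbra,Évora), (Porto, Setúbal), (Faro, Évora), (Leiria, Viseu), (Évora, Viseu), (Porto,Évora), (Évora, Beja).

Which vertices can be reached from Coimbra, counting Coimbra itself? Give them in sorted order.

Beja, Coimbra, Évora, Faro, Leiria, Porto, Setúbal, Viseu

Start at Coimbra.
Its neighbours: Évora, Porto.
Then their neighbours: Beja, Faro, Setúbal, Viseu.
Then next layer: Leiria.
Nothing further is reachable.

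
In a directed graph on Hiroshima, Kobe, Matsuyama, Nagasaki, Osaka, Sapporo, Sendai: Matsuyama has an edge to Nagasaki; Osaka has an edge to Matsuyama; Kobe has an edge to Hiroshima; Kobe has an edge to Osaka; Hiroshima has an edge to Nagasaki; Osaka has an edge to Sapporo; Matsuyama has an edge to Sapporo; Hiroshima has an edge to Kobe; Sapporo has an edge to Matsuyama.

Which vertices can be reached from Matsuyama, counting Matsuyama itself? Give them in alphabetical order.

Matsuyama, Nagasaki, Sapporo

Start at Matsuyama.
Its neighbours: Nagasaki, Sapporo.
Nothing further is reachable.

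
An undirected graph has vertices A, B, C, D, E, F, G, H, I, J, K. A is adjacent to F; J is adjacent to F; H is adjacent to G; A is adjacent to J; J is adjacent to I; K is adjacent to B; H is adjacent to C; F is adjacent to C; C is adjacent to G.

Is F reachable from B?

No

Explore from B.
Distance 1: reach K.
The search is exhausted without reaching F; it lies in a different component.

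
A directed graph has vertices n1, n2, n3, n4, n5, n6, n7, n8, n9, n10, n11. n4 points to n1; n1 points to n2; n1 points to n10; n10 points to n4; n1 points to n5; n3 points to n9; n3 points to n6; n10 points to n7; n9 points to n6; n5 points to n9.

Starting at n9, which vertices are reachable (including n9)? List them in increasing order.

Start at n9.
Its neighbours: n6.
Nothing further is reachable.

n6, n9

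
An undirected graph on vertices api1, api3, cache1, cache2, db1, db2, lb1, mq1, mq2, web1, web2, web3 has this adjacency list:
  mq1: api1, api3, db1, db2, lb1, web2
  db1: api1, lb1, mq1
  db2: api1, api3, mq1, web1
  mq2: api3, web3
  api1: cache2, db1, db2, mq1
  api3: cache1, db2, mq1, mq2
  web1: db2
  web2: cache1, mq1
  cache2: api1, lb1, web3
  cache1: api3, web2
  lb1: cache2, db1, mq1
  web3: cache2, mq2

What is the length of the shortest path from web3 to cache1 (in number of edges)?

3

Distance 0: web3.
Distance 1: cache2, mq2.
Distance 2: api1, api3, lb1.
Distance 3: cache1, db1, db2, mq1 — contains cache1.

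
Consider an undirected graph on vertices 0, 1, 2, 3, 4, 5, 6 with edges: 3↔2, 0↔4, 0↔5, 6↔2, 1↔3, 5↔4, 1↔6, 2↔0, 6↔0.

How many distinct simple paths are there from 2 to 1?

3

2–0–6–1
2–3–1
2–6–1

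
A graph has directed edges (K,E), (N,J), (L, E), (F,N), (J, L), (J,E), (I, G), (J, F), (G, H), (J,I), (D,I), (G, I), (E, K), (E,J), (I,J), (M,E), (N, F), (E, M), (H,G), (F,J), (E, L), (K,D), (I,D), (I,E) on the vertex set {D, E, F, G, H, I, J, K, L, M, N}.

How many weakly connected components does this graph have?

From D: component {D, E, F, G, H, I, J, K, L, M, N}.
That's 1 component.

1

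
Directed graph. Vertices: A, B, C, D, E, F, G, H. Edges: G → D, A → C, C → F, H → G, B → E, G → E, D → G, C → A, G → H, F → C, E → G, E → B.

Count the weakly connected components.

2

From A: component {A, C, F}.
From B: component {B, D, E, G, H}.
That's 2 components.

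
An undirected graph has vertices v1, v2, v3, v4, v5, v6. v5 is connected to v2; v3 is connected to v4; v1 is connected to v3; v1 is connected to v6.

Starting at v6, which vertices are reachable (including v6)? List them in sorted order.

Start at v6.
Its neighbours: v1.
Then their neighbours: v3.
Then next layer: v4.
Nothing further is reachable.

v1, v3, v4, v6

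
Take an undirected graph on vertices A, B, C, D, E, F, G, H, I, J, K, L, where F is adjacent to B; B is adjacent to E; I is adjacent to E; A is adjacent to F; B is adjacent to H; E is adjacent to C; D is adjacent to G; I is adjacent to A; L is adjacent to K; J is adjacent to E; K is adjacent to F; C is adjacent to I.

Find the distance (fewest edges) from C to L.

5

Distance 0: C.
Distance 1: E, I.
Distance 2: A, B, J.
Distance 3: F, H.
Distance 4: K.
Distance 5: L — contains L.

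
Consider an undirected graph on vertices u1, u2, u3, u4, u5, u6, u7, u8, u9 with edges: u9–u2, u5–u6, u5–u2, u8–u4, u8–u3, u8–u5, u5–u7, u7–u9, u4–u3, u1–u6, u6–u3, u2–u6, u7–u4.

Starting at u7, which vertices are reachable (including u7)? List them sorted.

u1, u2, u3, u4, u5, u6, u7, u8, u9

Start at u7.
Its neighbours: u4, u5, u9.
Then their neighbours: u2, u3, u6, u8.
Then next layer: u1.
Every vertex is now reached.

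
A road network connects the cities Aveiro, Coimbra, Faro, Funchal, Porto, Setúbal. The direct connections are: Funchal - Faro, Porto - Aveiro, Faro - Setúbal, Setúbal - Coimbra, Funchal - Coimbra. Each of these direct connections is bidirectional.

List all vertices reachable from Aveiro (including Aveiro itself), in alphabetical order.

Aveiro, Porto

Start at Aveiro.
Its neighbours: Porto.
Nothing further is reachable.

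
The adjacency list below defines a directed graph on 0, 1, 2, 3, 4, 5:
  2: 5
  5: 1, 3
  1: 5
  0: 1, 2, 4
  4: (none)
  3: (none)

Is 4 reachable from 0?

Explore from 0.
Distance 1: reach 1, 2, 4.
Found 4.

Yes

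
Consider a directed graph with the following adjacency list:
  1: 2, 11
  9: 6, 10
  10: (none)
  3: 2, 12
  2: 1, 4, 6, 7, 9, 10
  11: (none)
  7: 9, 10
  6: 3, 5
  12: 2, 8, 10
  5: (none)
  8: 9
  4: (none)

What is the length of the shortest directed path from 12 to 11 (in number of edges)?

3

Distance 0: 12.
Distance 1: 2, 8, 10.
Distance 2: 1, 4, 6, 7, 9.
Distance 3: 3, 5, 11 — contains 11.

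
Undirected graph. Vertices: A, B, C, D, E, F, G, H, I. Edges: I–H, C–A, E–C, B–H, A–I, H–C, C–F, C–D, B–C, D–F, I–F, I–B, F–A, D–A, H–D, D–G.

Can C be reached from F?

Yes

Explore from F.
Distance 1: reach A, C, D, I.
Found C.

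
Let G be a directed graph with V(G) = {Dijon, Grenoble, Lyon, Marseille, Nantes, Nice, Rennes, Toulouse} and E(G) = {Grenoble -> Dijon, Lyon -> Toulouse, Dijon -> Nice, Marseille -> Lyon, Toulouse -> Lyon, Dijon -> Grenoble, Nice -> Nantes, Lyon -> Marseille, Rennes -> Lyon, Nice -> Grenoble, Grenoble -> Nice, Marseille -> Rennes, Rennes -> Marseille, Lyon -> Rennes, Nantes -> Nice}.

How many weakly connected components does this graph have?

From Dijon: component {Dijon, Grenoble, Nantes, Nice}.
From Lyon: component {Lyon, Marseille, Rennes, Toulouse}.
That's 2 components.

2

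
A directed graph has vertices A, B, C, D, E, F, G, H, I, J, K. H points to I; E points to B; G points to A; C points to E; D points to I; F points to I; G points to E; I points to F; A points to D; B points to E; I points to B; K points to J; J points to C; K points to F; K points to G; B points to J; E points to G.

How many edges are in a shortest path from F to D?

6

Distance 0: F.
Distance 1: I.
Distance 2: B.
Distance 3: E, J.
Distance 4: C, G.
Distance 5: A.
Distance 6: D — contains D.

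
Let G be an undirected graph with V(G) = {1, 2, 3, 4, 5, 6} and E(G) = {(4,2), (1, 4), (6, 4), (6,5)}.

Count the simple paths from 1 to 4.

1–4

1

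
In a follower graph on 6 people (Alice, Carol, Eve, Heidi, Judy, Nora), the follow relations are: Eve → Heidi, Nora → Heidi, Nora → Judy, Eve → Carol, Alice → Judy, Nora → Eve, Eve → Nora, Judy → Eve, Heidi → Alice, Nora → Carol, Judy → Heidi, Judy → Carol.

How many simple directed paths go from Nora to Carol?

Nora→Carol
Nora→Eve→Carol
Nora→Eve→Heidi→Alice→Judy→Carol
Nora→Heidi→Alice→Judy→Carol
Nora→Heidi→Alice→Judy→Eve→Carol
Nora→Judy→Carol
Nora→Judy→Eve→Carol

7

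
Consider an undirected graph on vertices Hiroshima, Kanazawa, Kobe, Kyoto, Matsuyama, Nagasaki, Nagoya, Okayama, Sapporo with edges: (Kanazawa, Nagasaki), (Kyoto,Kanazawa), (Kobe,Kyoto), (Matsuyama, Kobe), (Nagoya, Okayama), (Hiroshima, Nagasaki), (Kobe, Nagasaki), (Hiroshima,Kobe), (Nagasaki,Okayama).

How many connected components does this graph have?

From Hiroshima: component {Hiroshima, Kanazawa, Kobe, Kyoto, Matsuyama, Nagasaki, Nagoya, Okayama}.
From Sapporo: component {Sapporo}.
That's 2 components.

2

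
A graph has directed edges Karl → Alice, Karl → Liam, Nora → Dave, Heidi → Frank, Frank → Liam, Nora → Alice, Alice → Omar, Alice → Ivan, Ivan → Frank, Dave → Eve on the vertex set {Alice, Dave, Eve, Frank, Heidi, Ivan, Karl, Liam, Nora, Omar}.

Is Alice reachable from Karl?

Yes

Explore from Karl.
Distance 1: reach Alice, Liam.
Found Alice.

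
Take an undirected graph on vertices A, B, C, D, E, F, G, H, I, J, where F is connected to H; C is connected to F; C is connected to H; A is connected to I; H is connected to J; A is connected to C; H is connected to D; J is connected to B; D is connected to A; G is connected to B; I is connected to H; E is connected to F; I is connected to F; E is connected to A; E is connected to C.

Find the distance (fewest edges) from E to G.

5

Distance 0: E.
Distance 1: A, C, F.
Distance 2: D, H, I.
Distance 3: J.
Distance 4: B.
Distance 5: G — contains G.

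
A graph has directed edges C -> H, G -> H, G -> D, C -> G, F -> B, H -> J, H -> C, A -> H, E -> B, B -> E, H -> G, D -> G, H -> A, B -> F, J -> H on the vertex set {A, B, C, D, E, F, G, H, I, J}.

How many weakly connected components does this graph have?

3

From A: component {A, C, D, G, H, J}.
From B: component {B, E, F}.
From I: component {I}.
That's 3 components.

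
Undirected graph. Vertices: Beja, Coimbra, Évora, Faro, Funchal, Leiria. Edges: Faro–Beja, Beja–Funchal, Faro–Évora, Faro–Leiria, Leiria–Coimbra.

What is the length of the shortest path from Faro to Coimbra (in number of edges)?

2

Distance 0: Faro.
Distance 1: Beja, Évora, Leiria.
Distance 2: Coimbra, Funchal — contains Coimbra.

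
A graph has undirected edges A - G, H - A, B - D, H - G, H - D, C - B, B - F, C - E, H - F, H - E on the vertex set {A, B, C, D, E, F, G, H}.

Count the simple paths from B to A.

B–C–E–H–A
B–C–E–H–G–A
B–D–H–A
B–D–H–G–A
B–F–H–A
B–F–H–G–A

6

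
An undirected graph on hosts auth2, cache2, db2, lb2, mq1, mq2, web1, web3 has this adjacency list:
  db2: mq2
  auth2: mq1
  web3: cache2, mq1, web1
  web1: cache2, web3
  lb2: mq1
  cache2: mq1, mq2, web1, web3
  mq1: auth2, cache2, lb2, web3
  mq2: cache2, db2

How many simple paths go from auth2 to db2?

auth2–mq1–cache2–mq2–db2
auth2–mq1–web3–cache2–mq2–db2
auth2–mq1–web3–web1–cache2–mq2–db2

3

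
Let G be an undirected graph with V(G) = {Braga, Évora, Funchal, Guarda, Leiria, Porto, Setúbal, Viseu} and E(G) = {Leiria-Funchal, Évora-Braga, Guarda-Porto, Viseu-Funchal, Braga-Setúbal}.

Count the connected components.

From Braga: component {Braga, Évora, Setúbal}.
From Funchal: component {Funchal, Leiria, Viseu}.
From Guarda: component {Guarda, Porto}.
That's 3 components.

3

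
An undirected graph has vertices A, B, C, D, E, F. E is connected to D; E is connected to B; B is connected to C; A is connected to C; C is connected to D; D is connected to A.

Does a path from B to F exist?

No

Explore from B.
Distance 1: reach C, E.
Distance 2: reach A, D.
The search is exhausted without reaching F; it lies in a different component.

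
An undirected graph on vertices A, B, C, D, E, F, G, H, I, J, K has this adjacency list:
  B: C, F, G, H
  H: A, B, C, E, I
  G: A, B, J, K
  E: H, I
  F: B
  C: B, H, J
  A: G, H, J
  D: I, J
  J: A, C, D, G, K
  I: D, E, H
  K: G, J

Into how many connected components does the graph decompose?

1

From A: component {A, B, C, D, E, F, G, H, I, J, K}.
That's 1 component.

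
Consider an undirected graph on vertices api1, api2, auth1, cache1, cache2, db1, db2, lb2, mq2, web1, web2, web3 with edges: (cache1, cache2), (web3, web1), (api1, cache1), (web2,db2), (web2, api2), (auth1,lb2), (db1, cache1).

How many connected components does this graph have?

From api1: component {api1, cache1, cache2, db1}.
From api2: component {api2, db2, web2}.
From auth1: component {auth1, lb2}.
From mq2: component {mq2}.
From web1: component {web1, web3}.
That's 5 components.

5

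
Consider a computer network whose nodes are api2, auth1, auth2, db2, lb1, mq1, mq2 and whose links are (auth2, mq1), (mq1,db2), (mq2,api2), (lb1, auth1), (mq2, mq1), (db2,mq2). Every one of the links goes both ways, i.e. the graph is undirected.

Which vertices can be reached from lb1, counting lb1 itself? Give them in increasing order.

Start at lb1.
Its neighbours: auth1.
Nothing further is reachable.

auth1, lb1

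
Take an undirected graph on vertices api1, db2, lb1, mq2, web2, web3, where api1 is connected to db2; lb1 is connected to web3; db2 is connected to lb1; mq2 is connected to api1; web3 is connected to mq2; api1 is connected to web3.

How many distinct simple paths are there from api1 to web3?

3

api1–db2–lb1–web3
api1–mq2–web3
api1–web3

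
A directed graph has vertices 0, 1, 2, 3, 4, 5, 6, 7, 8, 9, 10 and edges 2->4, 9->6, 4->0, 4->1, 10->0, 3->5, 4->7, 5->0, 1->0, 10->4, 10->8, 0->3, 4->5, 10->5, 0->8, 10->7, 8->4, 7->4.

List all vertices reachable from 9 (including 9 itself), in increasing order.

Start at 9.
Its neighbours: 6.
Nothing further is reachable.

6, 9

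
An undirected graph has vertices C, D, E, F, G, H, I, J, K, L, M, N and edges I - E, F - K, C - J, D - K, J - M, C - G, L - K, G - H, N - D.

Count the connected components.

3

From C: component {C, G, H, J, M}.
From D: component {D, F, K, L, N}.
From E: component {E, I}.
That's 3 components.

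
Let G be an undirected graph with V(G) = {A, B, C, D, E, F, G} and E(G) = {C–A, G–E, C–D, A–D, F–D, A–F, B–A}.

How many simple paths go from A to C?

3

A–C
A–D–C
A–F–D–C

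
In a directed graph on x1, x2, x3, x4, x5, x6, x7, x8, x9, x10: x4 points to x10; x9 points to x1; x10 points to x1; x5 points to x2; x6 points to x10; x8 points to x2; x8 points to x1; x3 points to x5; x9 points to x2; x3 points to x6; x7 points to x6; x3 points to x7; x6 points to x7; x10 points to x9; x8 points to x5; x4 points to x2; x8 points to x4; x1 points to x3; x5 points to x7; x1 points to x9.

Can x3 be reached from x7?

Yes

Explore from x7.
Distance 1: reach x6.
Distance 2: reach x10.
Distance 3: reach x1, x9.
Distance 4: reach x2, x3.
Found x3.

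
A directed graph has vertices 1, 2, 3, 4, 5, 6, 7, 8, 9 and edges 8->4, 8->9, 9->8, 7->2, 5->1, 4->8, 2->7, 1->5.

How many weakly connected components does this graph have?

5

From 1: component {1, 5}.
From 2: component {2, 7}.
From 3: component {3}.
From 4: component {4, 8, 9}.
From 6: component {6}.
That's 5 components.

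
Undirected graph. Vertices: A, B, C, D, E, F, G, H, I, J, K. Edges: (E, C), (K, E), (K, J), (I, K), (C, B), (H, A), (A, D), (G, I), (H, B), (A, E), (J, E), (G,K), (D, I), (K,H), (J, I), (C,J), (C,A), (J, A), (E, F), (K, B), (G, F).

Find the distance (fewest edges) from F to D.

Distance 0: F.
Distance 1: E, G.
Distance 2: A, C, I, J, K.
Distance 3: B, D, H — contains D.

3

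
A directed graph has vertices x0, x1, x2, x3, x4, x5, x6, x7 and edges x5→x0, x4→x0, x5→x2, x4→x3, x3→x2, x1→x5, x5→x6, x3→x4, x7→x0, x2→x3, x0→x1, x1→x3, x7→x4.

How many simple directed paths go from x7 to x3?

5

x7→x0→x1→x3
x7→x0→x1→x5→x2→x3
x7→x4→x0→x1→x3
x7→x4→x0→x1→x5→x2→x3
x7→x4→x3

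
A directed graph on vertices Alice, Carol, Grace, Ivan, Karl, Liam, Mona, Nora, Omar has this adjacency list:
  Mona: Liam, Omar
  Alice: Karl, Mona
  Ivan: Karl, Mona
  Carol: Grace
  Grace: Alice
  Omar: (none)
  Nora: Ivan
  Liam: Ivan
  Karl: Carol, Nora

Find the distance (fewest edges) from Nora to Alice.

5

Distance 0: Nora.
Distance 1: Ivan.
Distance 2: Karl, Mona.
Distance 3: Carol, Liam, Omar.
Distance 4: Grace.
Distance 5: Alice — contains Alice.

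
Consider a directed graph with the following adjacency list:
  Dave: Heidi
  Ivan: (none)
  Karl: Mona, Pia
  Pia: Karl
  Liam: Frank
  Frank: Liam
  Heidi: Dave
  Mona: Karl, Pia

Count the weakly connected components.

4

From Dave: component {Dave, Heidi}.
From Frank: component {Frank, Liam}.
From Ivan: component {Ivan}.
From Karl: component {Karl, Mona, Pia}.
That's 4 components.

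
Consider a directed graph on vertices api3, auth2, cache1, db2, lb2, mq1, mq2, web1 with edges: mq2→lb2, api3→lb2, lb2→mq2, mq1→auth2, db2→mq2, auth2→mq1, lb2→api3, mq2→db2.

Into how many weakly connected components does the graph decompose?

From api3: component {api3, db2, lb2, mq2}.
From auth2: component {auth2, mq1}.
From cache1: component {cache1}.
From web1: component {web1}.
That's 4 components.

4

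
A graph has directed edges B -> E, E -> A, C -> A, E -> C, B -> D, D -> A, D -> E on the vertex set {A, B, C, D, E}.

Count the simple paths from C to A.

C→A

1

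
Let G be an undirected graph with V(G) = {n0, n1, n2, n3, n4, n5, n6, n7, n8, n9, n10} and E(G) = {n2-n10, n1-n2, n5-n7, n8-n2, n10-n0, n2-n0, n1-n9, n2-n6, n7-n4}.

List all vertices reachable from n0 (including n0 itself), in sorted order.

n0, n1, n2, n6, n8, n9, n10

Start at n0.
Its neighbours: n2, n10.
Then their neighbours: n1, n6, n8.
Then next layer: n9.
Nothing further is reachable.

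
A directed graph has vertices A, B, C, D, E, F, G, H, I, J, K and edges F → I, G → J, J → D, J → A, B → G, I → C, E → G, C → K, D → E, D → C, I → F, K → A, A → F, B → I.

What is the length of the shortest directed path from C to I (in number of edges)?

4

Distance 0: C.
Distance 1: K.
Distance 2: A.
Distance 3: F.
Distance 4: I — contains I.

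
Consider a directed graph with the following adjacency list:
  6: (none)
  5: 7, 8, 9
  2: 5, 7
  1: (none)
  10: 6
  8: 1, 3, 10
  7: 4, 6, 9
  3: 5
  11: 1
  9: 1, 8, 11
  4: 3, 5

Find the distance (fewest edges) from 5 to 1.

Distance 0: 5.
Distance 1: 7, 8, 9.
Distance 2: 1, 3, 4, 6, 10, 11 — contains 1.

2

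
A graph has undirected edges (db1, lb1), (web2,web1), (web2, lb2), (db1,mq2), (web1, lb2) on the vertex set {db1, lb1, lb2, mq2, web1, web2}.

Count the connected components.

From db1: component {db1, lb1, mq2}.
From lb2: component {lb2, web1, web2}.
That's 2 components.

2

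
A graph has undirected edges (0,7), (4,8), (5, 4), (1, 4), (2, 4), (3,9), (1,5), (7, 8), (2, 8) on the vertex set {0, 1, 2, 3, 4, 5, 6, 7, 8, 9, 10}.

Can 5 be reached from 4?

Explore from 4.
Distance 1: reach 1, 2, 5, 8.
Found 5.

Yes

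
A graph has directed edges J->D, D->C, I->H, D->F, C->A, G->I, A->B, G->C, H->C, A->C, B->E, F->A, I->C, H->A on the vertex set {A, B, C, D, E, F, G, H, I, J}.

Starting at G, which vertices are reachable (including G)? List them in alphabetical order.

A, B, C, E, G, H, I

Start at G.
Its neighbours: C, I.
Then their neighbours: A, H.
Then next layer: B.
Then next layer: E.
Nothing further is reachable.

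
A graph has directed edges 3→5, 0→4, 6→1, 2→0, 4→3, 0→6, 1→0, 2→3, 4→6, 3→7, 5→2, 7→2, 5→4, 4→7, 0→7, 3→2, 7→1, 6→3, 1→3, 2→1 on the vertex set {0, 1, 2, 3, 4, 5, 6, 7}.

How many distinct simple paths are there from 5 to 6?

16

5→2→0→4→6
5→2→0→6
5→2→1→0→4→6
5→2→1→0→6
5→2→3→7→1→0→4→6
5→2→3→7→1→0→6
5→4→3→2→0→6
5→4→3→2→1→0→6
... and 8 more.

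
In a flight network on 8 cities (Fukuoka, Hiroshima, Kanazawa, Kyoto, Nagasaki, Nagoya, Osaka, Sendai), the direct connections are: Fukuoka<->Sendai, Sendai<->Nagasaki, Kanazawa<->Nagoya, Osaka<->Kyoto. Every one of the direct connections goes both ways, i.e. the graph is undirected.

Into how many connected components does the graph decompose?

4

From Fukuoka: component {Fukuoka, Nagasaki, Sendai}.
From Hiroshima: component {Hiroshima}.
From Kanazawa: component {Kanazawa, Nagoya}.
From Kyoto: component {Kyoto, Osaka}.
That's 4 components.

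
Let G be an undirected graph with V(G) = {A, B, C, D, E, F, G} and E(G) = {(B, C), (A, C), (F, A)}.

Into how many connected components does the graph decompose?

From A: component {A, B, C, F}.
From D: component {D}.
From E: component {E}.
From G: component {G}.
That's 4 components.

4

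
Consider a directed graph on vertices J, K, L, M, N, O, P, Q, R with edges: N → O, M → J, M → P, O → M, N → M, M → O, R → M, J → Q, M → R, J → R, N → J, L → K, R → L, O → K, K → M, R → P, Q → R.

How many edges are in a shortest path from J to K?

3

Distance 0: J.
Distance 1: Q, R.
Distance 2: L, M, P.
Distance 3: K, O — contains K.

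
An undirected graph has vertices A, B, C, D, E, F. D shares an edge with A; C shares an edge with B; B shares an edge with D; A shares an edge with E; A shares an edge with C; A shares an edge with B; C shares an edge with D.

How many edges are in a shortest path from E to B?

Distance 0: E.
Distance 1: A.
Distance 2: B, C, D — contains B.

2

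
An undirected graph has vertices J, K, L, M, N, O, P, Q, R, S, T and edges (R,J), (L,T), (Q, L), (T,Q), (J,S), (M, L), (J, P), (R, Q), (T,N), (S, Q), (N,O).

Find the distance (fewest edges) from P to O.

6

Distance 0: P.
Distance 1: J.
Distance 2: R, S.
Distance 3: Q.
Distance 4: L, T.
Distance 5: M, N.
Distance 6: O — contains O.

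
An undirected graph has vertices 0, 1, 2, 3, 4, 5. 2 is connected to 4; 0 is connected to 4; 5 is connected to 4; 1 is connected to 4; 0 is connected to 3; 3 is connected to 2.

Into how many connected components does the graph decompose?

From 0: component {0, 1, 2, 3, 4, 5}.
That's 1 component.

1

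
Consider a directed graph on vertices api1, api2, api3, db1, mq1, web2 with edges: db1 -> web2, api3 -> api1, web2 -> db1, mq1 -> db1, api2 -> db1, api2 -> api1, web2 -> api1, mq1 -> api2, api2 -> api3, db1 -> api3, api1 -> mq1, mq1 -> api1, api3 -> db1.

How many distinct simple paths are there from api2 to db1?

4

api2→api1→mq1→db1
api2→api3→api1→mq1→db1
api2→api3→db1
api2→db1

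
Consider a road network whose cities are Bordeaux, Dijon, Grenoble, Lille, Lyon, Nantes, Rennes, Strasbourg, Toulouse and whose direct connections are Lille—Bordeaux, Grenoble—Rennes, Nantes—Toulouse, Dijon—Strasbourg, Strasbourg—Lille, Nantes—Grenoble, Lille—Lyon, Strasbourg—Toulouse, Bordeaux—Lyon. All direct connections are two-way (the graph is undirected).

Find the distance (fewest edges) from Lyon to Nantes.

Distance 0: Lyon.
Distance 1: Bordeaux, Lille.
Distance 2: Strasbourg.
Distance 3: Dijon, Toulouse.
Distance 4: Nantes — contains Nantes.

4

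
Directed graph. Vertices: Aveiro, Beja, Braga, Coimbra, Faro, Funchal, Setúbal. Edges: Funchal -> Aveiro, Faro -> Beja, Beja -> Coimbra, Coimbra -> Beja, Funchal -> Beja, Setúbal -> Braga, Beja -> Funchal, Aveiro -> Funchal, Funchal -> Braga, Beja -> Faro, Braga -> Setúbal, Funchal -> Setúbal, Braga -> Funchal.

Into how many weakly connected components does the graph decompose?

From Aveiro: component {Aveiro, Beja, Braga, Coimbra, Faro, Funchal, Setúbal}.
That's 1 component.

1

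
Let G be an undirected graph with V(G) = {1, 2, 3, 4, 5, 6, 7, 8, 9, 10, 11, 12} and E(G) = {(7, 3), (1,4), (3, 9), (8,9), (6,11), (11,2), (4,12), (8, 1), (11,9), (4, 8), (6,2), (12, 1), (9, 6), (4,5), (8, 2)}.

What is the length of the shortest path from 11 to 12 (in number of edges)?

4

Distance 0: 11.
Distance 1: 2, 6, 9.
Distance 2: 3, 8.
Distance 3: 1, 4, 7.
Distance 4: 5, 12 — contains 12.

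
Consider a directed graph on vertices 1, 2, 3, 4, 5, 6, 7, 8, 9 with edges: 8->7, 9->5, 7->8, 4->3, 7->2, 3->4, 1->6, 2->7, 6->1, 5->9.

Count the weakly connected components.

4

From 1: component {1, 6}.
From 2: component {2, 7, 8}.
From 3: component {3, 4}.
From 5: component {5, 9}.
That's 4 components.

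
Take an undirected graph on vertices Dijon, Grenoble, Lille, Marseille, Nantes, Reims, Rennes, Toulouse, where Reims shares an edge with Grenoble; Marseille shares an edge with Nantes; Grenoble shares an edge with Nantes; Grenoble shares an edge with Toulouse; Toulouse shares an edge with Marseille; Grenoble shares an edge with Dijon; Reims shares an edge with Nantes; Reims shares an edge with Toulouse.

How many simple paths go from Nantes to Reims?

5

Nantes–Grenoble–Reims
Nantes–Grenoble–Toulouse–Reims
Nantes–Marseille–Toulouse–Grenoble–Reims
Nantes–Marseille–Toulouse–Reims
Nantes–Reims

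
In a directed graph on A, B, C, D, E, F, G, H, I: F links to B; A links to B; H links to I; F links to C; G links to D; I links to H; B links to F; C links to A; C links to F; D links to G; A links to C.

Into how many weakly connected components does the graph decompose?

4

From A: component {A, B, C, F}.
From D: component {D, G}.
From E: component {E}.
From H: component {H, I}.
That's 4 components.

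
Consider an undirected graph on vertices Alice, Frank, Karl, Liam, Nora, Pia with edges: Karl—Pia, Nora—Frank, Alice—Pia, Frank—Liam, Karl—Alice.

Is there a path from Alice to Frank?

Explore from Alice.
Distance 1: reach Karl, Pia.
The search is exhausted without reaching Frank; it lies in a different component.

No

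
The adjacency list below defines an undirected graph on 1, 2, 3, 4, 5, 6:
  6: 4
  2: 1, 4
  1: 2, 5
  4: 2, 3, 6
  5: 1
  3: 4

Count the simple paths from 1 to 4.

1–2–4

1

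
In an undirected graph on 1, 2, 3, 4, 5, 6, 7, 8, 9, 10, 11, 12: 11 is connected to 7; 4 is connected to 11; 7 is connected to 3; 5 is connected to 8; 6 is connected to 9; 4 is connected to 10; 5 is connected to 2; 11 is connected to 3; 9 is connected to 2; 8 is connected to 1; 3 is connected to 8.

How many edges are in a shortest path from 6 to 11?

Distance 0: 6.
Distance 1: 9.
Distance 2: 2.
Distance 3: 5.
Distance 4: 8.
Distance 5: 1, 3.
Distance 6: 7, 11 — contains 11.

6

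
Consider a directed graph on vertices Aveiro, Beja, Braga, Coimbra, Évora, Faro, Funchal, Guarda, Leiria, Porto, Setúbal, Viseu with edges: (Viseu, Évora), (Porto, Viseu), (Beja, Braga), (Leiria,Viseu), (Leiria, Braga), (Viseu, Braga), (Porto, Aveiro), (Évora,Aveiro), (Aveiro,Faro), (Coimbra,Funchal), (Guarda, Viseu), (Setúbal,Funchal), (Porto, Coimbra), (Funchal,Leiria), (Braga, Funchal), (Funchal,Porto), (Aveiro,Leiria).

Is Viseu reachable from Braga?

Explore from Braga.
Distance 1: reach Funchal.
Distance 2: reach Leiria, Porto.
Distance 3: reach Aveiro, Coimbra, Viseu.
Found Viseu.

Yes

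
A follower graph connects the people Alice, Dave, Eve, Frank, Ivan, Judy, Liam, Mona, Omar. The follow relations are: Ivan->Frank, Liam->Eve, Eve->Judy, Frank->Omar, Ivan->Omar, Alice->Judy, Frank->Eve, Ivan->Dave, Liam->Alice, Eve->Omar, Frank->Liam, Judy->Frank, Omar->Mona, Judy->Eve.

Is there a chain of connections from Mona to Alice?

Mona has no outgoing edges, so nothing is reachable from it.

No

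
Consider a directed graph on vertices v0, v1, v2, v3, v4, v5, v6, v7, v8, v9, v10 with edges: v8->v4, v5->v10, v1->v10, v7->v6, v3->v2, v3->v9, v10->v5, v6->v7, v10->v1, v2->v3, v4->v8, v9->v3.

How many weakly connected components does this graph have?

5

From v0: component {v0}.
From v1: component {v1, v5, v10}.
From v2: component {v2, v3, v9}.
From v4: component {v4, v8}.
From v6: component {v6, v7}.
That's 5 components.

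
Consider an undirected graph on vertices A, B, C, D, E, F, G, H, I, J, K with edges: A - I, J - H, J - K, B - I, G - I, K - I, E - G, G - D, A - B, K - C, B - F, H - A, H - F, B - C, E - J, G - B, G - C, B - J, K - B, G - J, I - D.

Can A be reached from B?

Explore from B.
Distance 1: reach A, C, F, G, I, J, K.
Found A.

Yes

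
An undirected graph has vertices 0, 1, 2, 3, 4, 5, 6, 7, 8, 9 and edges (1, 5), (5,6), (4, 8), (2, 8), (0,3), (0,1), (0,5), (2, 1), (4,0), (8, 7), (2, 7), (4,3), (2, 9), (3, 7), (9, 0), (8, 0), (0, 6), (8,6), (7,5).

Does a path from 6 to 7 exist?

Yes

Explore from 6.
Distance 1: reach 0, 5, 8.
Distance 2: reach 1, 2, 3, 4, 7, 9.
Found 7.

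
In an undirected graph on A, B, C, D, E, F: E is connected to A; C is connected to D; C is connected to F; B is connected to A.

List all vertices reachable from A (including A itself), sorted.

Start at A.
Its neighbours: B, E.
Nothing further is reachable.

A, B, E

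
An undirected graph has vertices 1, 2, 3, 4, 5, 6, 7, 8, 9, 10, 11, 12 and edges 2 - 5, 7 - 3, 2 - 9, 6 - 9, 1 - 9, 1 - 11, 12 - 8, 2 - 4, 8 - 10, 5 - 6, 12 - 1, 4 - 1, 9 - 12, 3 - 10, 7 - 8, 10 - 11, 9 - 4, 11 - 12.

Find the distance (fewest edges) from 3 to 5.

Distance 0: 3.
Distance 1: 7, 10.
Distance 2: 8, 11.
Distance 3: 1, 12.
Distance 4: 4, 9.
Distance 5: 2, 6.
Distance 6: 5 — contains 5.

6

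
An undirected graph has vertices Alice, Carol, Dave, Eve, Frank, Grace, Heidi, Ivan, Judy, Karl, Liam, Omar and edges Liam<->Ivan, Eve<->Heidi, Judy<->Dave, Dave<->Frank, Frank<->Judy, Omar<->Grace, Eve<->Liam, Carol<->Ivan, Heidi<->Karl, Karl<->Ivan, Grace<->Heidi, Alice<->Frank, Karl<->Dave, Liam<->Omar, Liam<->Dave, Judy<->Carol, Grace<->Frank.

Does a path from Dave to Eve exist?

Yes

Explore from Dave.
Distance 1: reach Frank, Judy, Karl, Liam.
Distance 2: reach Alice, Carol, Eve, Grace, Heidi, Ivan, Omar.
Found Eve.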